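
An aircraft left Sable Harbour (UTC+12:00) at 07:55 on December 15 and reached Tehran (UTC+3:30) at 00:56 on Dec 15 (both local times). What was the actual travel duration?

1 hour 31 minutes

Departure in UTC: 07:55 − 12:00 = 19:55 on Dec 14.
Arrival in UTC: 00:56 − 3:30 = 21:26 on Dec 14.
Elapsed = 21:26 − 19:55 = 1 hour 31 minutes.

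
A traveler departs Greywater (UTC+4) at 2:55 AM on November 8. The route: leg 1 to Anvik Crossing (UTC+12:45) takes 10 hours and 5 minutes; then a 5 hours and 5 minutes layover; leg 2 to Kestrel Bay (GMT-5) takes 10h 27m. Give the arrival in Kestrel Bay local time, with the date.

Convert departure to UTC: 2:55 AM − 4:00 = 10:55 PM UTC on Nov 7.
Add 10 hours and 5 minutes leg 1 → 9:00 AM UTC (Nov 8).
Add 5 hours 5 minutes layover in Anvik Crossing → 2:05 PM UTC.
Add 10 hours 27 minutes leg 2 → 12:32 AM UTC (Nov 9).
Kestrel Bay is UTC−5:00, so local arrival = 12:32 AM − 5:00 = 7:32 PM on Nov 8.

7:32 PM on Nov 8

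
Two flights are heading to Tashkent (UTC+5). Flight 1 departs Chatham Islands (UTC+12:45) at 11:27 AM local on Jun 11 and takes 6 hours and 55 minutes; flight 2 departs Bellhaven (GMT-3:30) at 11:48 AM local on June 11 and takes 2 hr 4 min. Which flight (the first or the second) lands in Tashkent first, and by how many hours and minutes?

Flight 1 in UTC: 11:27 AM − 12:45 = 10:42 PM on Jun 10.
+6 hours 55 minutes → arrive 5:37 AM UTC on Jun 11.
Flight 2 in UTC: 11:48 AM + 3:30 = 3:18 PM on Jun 11.
+2 hours and 4 minutes → arrive 5:22 PM UTC on Jun 11.
Flight 1 lands earlier by 11 hours 45 minutes.

the first, by 11 hours 45 minutes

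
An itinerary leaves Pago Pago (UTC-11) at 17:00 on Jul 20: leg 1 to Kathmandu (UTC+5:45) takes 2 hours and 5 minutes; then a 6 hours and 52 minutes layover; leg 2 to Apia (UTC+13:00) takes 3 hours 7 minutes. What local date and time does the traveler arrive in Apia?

Convert departure to UTC: 17:00 + 11:00 = 04:00 UTC on Jul 21.
Add 2 hours and 5 minutes leg 1 → 06:05 UTC.
Add 6 hours and 52 minutes layover in Kathmandu → 12:57 UTC.
Add 3 hours and 7 minutes leg 2 → 16:04 UTC.
Apia is UTC+13:00, so local arrival = 16:04 + 13:00 = 05:04 on Jul 22.

05:04 on Jul 22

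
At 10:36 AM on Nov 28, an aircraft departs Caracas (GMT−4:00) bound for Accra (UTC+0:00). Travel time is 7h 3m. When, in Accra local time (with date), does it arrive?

Accra is 4:00 ahead of Caracas.
After 7 hours 3 minutes it is 5:39 PM in Caracas.
Shift by the zone difference: 5:39 PM + 4:00 = 9:39 PM on Nov 28 in Accra.

9:39 PM on November 28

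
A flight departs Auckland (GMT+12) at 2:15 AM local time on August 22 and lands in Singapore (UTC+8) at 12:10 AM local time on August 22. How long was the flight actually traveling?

Departure in UTC: 2:15 AM − 12:00 = 2:15 PM on Aug 21.
Arrival in UTC: 12:10 AM − 8:00 = 4:10 PM on Aug 21.
Elapsed = 4:10 PM − 2:15 PM = 1 hour 55 minutes.

1 hour 55 minutes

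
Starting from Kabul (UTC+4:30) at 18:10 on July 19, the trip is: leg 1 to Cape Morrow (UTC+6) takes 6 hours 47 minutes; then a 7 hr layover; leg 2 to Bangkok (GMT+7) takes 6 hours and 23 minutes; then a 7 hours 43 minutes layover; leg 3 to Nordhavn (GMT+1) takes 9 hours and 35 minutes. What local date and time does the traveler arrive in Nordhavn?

04:08 on Jul 21

Convert departure to UTC: 18:10 − 4:30 = 13:40 UTC on Jul 19.
Add 6 hours and 47 minutes leg 1 → 20:27 UTC.
Add 7 hours layover in Cape Morrow → 03:27 UTC (Jul 20).
Add 6 hours and 23 minutes leg 2 → 09:50 UTC.
Add 7 hours and 43 minutes layover in Bangkok → 17:33 UTC.
Add 9 hours 35 minutes leg 3 → 03:08 UTC (Jul 21).
Nordhavn is UTC+1:00, so local arrival = 03:08 + 1:00 = 04:08 on Jul 21.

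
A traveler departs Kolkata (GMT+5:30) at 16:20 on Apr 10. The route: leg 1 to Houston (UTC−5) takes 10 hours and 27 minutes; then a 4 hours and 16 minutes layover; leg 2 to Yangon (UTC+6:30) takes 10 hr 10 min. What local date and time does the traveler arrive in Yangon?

Convert departure to UTC: 16:20 − 5:30 = 10:50 UTC on Apr 10.
Add 10 hours 27 minutes leg 1 → 21:17 UTC.
Add 4 hours and 16 minutes layover in Houston → 01:33 UTC (Apr 11).
Add 10 hours and 10 minutes leg 2 → 11:43 UTC.
Yangon is UTC+6:30, so local arrival = 11:43 + 6:30 = 18:13 on Apr 11.

18:13 on April 11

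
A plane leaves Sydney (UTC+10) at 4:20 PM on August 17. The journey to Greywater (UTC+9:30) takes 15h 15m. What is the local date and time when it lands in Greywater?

7:05 AM on August 18

Convert departure to UTC: 4:20 PM − 10:00 = 6:20 AM UTC on Aug 17.
Add 15 hours 15 minutes travel time → 9:35 PM UTC.
Greywater is UTC+9:30, so local arrival = 9:35 PM + 9:30 = 7:05 AM on Aug 18.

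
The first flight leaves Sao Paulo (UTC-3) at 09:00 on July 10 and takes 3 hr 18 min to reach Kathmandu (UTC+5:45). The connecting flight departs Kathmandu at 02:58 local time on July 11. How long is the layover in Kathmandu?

5 hours 55 minutes

Convert departure to UTC: 09:00 + 3:00 = 12:00 UTC on Jul 10.
Add 3 hours 18 minutes flight time → 15:18 UTC.
Kathmandu is UTC+5:45, so local arrival = 15:18 + 5:45 = 21:03 on Jul 10.
Layover = 02:58 − 21:03 (+1 day) = 5 hours 55 minutes.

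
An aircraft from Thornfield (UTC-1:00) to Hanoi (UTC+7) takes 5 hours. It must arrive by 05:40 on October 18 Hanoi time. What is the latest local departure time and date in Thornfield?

16:40 on October 17

Target arrival in UTC: 05:40 − 7:00 = 22:40 on Oct 17.
Subtract 5 hours → departure 17:40 UTC on Oct 17.
Thornfield is UTC−1:00: 17:40 − 1:00 = 16:40 on Oct 17.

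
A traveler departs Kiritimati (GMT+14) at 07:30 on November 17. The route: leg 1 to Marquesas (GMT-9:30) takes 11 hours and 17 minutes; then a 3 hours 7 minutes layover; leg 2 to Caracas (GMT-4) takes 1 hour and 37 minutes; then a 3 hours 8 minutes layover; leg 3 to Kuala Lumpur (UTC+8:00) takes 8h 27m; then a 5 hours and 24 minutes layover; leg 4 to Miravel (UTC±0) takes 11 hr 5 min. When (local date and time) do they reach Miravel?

13:35 on November 18

Convert departure to UTC: 07:30 − 14:00 = 17:30 UTC on Nov 16.
Add 11 hours and 17 minutes leg 1 → 04:47 UTC (Nov 17).
Add 3 hours 7 minutes layover in Marquesas → 07:54 UTC.
Add 1 hour 37 minutes leg 2 → 09:31 UTC.
Add 3 hours and 8 minutes layover in Caracas → 12:39 UTC.
Add 8 hours and 27 minutes leg 3 → 21:06 UTC.
Add 5 hours 24 minutes layover in Kuala Lumpur → 02:30 UTC (Nov 18).
Add 11 hours 5 minutes leg 4 → 13:35 UTC.
Miravel is UTC+0, so local arrival is the same: 13:35 on Nov 18.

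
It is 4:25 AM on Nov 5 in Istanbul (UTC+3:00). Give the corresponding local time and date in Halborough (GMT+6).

7:25 AM on November 5

In UTC: 4:25 AM − 3:00 = 1:25 AM on Nov 5.
Halborough is UTC+6:00: 1:25 AM + 6:00 = 7:25 AM on Nov 5.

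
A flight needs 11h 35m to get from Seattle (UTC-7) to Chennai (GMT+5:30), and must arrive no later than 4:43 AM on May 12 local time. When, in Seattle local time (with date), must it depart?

Target arrival in UTC: 4:43 AM − 5:30 = 11:13 PM on May 11.
Subtract 11 hours 35 minutes → departure 11:38 AM UTC on May 11.
Seattle is UTC−7:00: 11:38 AM − 7:00 = 4:38 AM on May 11.

4:38 AM on May 11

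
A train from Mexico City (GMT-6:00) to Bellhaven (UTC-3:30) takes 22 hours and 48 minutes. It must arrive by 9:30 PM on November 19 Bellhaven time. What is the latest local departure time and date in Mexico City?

Target arrival in UTC: 9:30 PM + 3:30 = 1:00 AM on Nov 20.
Subtract 22 hours and 48 minutes → departure 2:12 AM UTC on Nov 19.
Mexico City is UTC−6:00: 2:12 AM − 6:00 = 8:12 PM on Nov 18.

8:12 PM on November 18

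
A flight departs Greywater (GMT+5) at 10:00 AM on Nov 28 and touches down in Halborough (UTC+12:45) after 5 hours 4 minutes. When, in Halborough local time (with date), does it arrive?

10:49 PM on November 28

Convert departure to UTC: 10:00 AM − 5:00 = 5:00 AM UTC on Nov 28.
Add 5 hours and 4 minutes travel time → 10:04 AM UTC.
Halborough is UTC+12:45, so local arrival = 10:04 AM + 12:45 = 10:49 PM on Nov 28.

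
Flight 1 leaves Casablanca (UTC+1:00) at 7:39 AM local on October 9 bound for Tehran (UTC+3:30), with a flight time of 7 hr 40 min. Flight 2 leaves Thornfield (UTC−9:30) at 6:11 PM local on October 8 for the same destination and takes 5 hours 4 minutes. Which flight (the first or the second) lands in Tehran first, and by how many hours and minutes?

the second, by 5 hours 34 minutes

Flight 1 in UTC: 7:39 AM − 1:00 = 6:39 AM on Oct 9.
+7 hours and 40 minutes → arrive 2:19 PM UTC on Oct 9.
Flight 2 in UTC: 6:11 PM + 9:30 = 3:41 AM on Oct 9.
+5 hours and 4 minutes → arrive 8:45 AM UTC on Oct 9.
Flight 2 lands earlier by 5 hours 34 minutes.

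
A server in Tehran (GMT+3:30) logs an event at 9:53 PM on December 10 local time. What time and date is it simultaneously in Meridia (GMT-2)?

4:23 PM on Dec 10

In UTC: 9:53 PM − 3:30 = 6:23 PM on Dec 10.
Meridia is UTC−2:00: 6:23 PM − 2:00 = 4:23 PM on Dec 10.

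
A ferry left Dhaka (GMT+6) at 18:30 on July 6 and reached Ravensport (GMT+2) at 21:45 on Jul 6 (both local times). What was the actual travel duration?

Departure in UTC: 18:30 − 6:00 = 12:30 on Jul 6.
Arrival in UTC: 21:45 − 2:00 = 19:45 on Jul 6.
Elapsed = 19:45 − 12:30 = 7 hours 15 minutes.

7 hours 15 minutes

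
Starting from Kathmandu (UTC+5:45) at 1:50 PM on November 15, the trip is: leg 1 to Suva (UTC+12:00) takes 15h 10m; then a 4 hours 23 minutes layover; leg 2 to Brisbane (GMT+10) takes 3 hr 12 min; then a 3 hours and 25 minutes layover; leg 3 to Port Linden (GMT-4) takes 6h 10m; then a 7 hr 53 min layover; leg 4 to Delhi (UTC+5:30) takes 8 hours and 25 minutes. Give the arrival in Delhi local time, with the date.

2:13 PM on Nov 17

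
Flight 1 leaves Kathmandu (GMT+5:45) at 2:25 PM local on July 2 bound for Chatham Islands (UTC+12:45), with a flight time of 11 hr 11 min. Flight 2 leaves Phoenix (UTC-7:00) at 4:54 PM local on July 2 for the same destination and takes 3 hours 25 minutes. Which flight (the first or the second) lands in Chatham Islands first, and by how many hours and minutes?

Flight 1 in UTC: 2:25 PM − 5:45 = 8:40 AM on Jul 2.
+11 hours and 11 minutes → arrive 7:51 PM UTC on Jul 2.
Flight 2 in UTC: 4:54 PM + 7:00 = 11:54 PM on Jul 2.
+3 hours and 25 minutes → arrive 3:19 AM UTC on Jul 3.
Flight 1 lands earlier by 7 hours 28 minutes.

the first, by 7 hours 28 minutes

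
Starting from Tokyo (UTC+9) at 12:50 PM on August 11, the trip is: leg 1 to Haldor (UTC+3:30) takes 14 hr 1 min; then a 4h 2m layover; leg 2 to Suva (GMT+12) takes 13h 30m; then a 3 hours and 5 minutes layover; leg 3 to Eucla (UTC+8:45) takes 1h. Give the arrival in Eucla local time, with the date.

12:13 AM on August 13

Convert departure to UTC: 12:50 PM − 9:00 = 3:50 AM UTC on Aug 11.
Add 14 hours and 1 minute leg 1 → 5:51 PM UTC.
Add 4 hours and 2 minutes layover in Haldor → 9:53 PM UTC.
Add 13 hours and 30 minutes leg 2 → 11:23 AM UTC (Aug 12).
Add 3 hours and 5 minutes layover in Suva → 2:28 PM UTC.
Add 1 hour leg 3 → 3:28 PM UTC.
Eucla is UTC+8:45, so local arrival = 3:28 PM + 8:45 = 12:13 AM on Aug 13.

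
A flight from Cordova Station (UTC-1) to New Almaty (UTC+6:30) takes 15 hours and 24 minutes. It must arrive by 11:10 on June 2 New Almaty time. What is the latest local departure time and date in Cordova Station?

Target arrival in UTC: 11:10 − 6:30 = 04:40 on Jun 2.
Subtract 15 hours and 24 minutes → departure 13:16 UTC on Jun 1.
Cordova Station is UTC−1:00: 13:16 − 1:00 = 12:16 on Jun 1.

12:16 on June 1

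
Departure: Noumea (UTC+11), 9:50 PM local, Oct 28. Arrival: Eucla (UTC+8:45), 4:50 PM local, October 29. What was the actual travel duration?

21 hours 15 minutes

Departure in UTC: 9:50 PM − 11:00 = 10:50 AM on Oct 28.
Arrival in UTC: 4:50 PM − 8:45 = 8:05 AM on Oct 29.
Elapsed = 8:05 AM − 10:50 AM (+1 day) = 21 hours 15 minutes.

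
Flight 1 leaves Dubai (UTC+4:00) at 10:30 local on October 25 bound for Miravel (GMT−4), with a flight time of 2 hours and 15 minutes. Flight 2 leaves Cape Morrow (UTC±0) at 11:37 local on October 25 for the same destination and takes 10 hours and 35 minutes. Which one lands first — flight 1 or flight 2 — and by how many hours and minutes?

Flight 1 in UTC: 10:30 − 4:00 = 06:30 on Oct 25.
+2 hours and 15 minutes → arrive 08:45 UTC on Oct 25.
Flight 2 departs at 11:37 UTC (Oct 25).
+10 hours 35 minutes → arrive 22:12 UTC on Oct 25.
Flight 1 lands earlier by 13 hours 27 minutes.

the first, by 13 hours 27 minutes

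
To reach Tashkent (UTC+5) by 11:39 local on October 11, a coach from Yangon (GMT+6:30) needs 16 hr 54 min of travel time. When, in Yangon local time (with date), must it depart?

Target arrival in UTC: 11:39 − 5:00 = 06:39 on Oct 11.
Subtract 16 hours and 54 minutes → departure 13:45 UTC on Oct 10.
Yangon is UTC+6:30: 13:45 + 6:30 = 20:15 on Oct 10.

20:15 on October 10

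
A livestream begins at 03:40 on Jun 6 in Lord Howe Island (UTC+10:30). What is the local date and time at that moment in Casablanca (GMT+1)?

Casablanca is 9:30 behind Lord Howe Island.
Shift by the zone difference: 03:40 − 9:30 = 18:10 on Jun 5 in Casablanca.

18:10 on June 5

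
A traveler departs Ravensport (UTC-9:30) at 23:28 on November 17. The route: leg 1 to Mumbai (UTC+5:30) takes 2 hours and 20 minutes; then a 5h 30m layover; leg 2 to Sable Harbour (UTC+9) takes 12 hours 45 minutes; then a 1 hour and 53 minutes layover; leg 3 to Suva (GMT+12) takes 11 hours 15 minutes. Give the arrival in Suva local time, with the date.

06:41 on November 20

Convert departure to UTC: 23:28 + 9:30 = 08:58 UTC on Nov 18.
Add 2 hours and 20 minutes leg 1 → 11:18 UTC.
Add 5 hours 30 minutes layover in Mumbai → 16:48 UTC.
Add 12 hours 45 minutes leg 2 → 05:33 UTC (Nov 19).
Add 1 hour and 53 minutes layover in Sable Harbour → 07:26 UTC.
Add 11 hours and 15 minutes leg 3 → 18:41 UTC.
Suva is UTC+12:00, so local arrival = 18:41 + 12:00 = 06:41 on Nov 20.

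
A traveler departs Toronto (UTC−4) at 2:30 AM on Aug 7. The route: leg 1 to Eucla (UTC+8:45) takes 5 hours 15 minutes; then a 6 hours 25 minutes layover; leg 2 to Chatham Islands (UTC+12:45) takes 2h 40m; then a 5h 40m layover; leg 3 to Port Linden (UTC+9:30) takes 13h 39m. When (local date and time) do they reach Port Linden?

Convert departure to UTC: 2:30 AM + 4:00 = 6:30 AM UTC on Aug 7.
Add 5 hours 15 minutes leg 1 → 11:45 AM UTC.
Add 6 hours and 25 minutes layover in Eucla → 6:10 PM UTC.
Add 2 hours 40 minutes leg 2 → 8:50 PM UTC.
Add 5 hours and 40 minutes layover in Chatham Islands → 2:30 AM UTC (Aug 8).
Add 13 hours 39 minutes leg 3 → 4:09 PM UTC.
Port Linden is UTC+9:30, so local arrival = 4:09 PM + 9:30 = 1:39 AM on Aug 9.

1:39 AM on Aug 9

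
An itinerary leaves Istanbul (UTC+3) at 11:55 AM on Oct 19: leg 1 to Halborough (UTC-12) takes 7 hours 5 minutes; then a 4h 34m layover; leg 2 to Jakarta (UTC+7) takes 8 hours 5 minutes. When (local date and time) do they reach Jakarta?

11:39 AM on October 20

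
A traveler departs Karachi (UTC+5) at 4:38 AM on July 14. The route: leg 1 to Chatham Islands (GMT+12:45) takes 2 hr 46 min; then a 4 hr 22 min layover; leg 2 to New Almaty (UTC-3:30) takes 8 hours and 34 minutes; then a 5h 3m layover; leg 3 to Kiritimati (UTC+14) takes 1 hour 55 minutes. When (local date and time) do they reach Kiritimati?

Convert departure to UTC: 4:38 AM − 5:00 = 11:38 PM UTC on Jul 13.
Add 2 hours 46 minutes leg 1 → 2:24 AM UTC (Jul 14).
Add 4 hours and 22 minutes layover in Chatham Islands → 6:46 AM UTC.
Add 8 hours 34 minutes leg 2 → 3:20 PM UTC.
Add 5 hours 3 minutes layover in New Almaty → 8:23 PM UTC.
Add 1 hour and 55 minutes leg 3 → 10:18 PM UTC.
Kiritimati is UTC+14:00, so local arrival = 10:18 PM + 14:00 = 12:18 PM on Jul 15.

12:18 PM on Jul 15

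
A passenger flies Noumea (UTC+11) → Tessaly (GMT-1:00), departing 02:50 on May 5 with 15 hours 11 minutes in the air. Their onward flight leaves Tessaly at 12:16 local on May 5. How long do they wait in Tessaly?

6 hours 15 minutes

Convert departure to UTC: 02:50 − 11:00 = 15:50 UTC on May 4.
Add 15 hours 11 minutes flight time → 07:01 UTC (May 5).
Tessaly is UTC−1:00, so local arrival = 07:01 − 1:00 = 06:01 on May 5.
Layover = 12:16 − 06:01 = 6 hours 15 minutes.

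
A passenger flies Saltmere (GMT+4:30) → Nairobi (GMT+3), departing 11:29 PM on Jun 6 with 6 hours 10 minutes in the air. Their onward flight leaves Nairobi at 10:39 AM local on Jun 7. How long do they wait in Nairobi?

Convert departure to UTC: 11:29 PM − 4:30 = 6:59 PM UTC on Jun 6.
Add 6 hours 10 minutes flight time → 1:09 AM UTC (Jun 7).
Nairobi is UTC+3:00, so local arrival = 1:09 AM + 3:00 = 4:09 AM on Jun 7.
Layover = 10:39 AM − 4:09 AM = 6 hours 30 minutes.

6 hours 30 minutes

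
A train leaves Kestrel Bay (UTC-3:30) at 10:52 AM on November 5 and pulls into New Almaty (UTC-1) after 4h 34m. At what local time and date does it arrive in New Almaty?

New Almaty is 2:30 ahead of Kestrel Bay.
After 4 hours 34 minutes it is 3:26 PM in Kestrel Bay.
Shift by the zone difference: 3:26 PM + 2:30 = 5:56 PM on Nov 5 in New Almaty.

5:56 PM on November 5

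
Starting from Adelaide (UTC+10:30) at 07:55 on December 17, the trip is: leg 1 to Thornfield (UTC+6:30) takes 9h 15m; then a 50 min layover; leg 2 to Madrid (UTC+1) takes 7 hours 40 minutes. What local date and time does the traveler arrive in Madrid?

16:10 on December 17

Convert departure to UTC: 07:55 − 10:30 = 21:25 UTC on Dec 16.
Add 9 hours and 15 minutes leg 1 → 06:40 UTC (Dec 17).
Add 50 minutes layover in Thornfield → 07:30 UTC.
Add 7 hours 40 minutes leg 2 → 15:10 UTC.
Madrid is UTC+1:00, so local arrival = 15:10 + 1:00 = 16:10 on Dec 17.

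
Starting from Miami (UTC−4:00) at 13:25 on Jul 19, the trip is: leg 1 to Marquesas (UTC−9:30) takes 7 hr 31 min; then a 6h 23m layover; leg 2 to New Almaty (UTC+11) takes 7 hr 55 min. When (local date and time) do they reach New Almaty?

Convert departure to UTC: 13:25 + 4:00 = 17:25 UTC on Jul 19.
Add 7 hours 31 minutes leg 1 → 00:56 UTC (Jul 20).
Add 6 hours 23 minutes layover in Marquesas → 07:19 UTC.
Add 7 hours and 55 minutes leg 2 → 15:14 UTC.
New Almaty is UTC+11:00, so local arrival = 15:14 + 11:00 = 02:14 on Jul 21.

02:14 on July 21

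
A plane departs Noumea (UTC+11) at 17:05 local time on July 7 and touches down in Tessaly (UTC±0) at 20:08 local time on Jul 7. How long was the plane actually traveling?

Tessaly is 11:00 behind Noumea.
Clock-face elapsed time (ignoring zones) is 3 hours 3 minutes.
Actual elapsed = 3 hours 3 minutes + 11:00 = 14 hours 3 minutes.

14 hours 3 minutes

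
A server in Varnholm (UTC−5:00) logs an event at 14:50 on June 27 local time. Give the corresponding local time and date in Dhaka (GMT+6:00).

01:50 on Jun 28

In UTC: 14:50 + 5:00 = 19:50 on Jun 27.
Dhaka is UTC+6:00: 19:50 + 6:00 = 01:50 on Jun 28.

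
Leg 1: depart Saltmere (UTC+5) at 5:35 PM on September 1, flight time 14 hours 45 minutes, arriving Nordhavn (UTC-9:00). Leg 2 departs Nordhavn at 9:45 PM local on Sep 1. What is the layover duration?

Convert departure to UTC: 5:35 PM − 5:00 = 12:35 PM UTC on Sep 1.
Add 14 hours and 45 minutes flight time → 3:20 AM UTC (Sep 2).
Nordhavn is UTC−9:00, so local arrival = 3:20 AM − 9:00 = 6:20 PM on Sep 1.
Layover = 9:45 PM − 6:20 PM = 3 hours 25 minutes.

3 hours 25 minutes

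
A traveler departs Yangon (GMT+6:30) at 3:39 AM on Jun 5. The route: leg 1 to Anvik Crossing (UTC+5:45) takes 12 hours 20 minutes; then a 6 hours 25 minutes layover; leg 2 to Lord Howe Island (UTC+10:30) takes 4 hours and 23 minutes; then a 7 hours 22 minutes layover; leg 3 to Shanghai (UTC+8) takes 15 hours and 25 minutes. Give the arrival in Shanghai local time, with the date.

Convert departure to UTC: 3:39 AM − 6:30 = 9:09 PM UTC on Jun 4.
Add 12 hours 20 minutes leg 1 → 9:29 AM UTC (Jun 5).
Add 6 hours 25 minutes layover in Anvik Crossing → 3:54 PM UTC.
Add 4 hours 23 minutes leg 2 → 8:17 PM UTC.
Add 7 hours 22 minutes layover in Lord Howe Island → 3:39 AM UTC (Jun 6).
Add 15 hours 25 minutes leg 3 → 7:04 PM UTC.
Shanghai is UTC+8:00, so local arrival = 7:04 PM + 8:00 = 3:04 AM on Jun 7.

3:04 AM on June 7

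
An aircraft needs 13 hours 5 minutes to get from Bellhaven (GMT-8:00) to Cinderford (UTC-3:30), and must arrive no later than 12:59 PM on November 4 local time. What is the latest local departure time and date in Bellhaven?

7:24 PM on Nov 3

Target arrival in UTC: 12:59 PM + 3:30 = 4:29 PM on Nov 4.
Subtract 13 hours 5 minutes → departure 3:24 AM UTC on Nov 4.
Bellhaven is UTC−8:00: 3:24 AM − 8:00 = 7:24 PM on Nov 3.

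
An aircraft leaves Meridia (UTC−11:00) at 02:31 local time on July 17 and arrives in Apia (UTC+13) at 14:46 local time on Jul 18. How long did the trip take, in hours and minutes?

Apia is 24:00 ahead of Meridia.
Clock-face elapsed time (ignoring zones) is 36 hours 15 minutes.
Actual elapsed = 36 hours 15 minutes − 24:00 = 12 hours 15 minutes.

12 hours 15 minutes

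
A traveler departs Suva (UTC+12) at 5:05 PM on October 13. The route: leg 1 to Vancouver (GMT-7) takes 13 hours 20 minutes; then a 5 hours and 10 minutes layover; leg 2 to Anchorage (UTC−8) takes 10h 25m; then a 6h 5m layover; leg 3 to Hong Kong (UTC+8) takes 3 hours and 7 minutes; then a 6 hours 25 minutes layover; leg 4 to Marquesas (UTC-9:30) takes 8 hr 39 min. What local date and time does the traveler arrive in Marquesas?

12:46 AM on October 15

Convert departure to UTC: 5:05 PM − 12:00 = 5:05 AM UTC on Oct 13.
Add 13 hours 20 minutes leg 1 → 6:25 PM UTC.
Add 5 hours 10 minutes layover in Vancouver → 11:35 PM UTC.
Add 10 hours 25 minutes leg 2 → 10:00 AM UTC (Oct 14).
Add 6 hours and 5 minutes layover in Anchorage → 4:05 PM UTC.
Add 3 hours and 7 minutes leg 3 → 7:12 PM UTC.
Add 6 hours and 25 minutes layover in Hong Kong → 1:37 AM UTC (Oct 15).
Add 8 hours 39 minutes leg 4 → 10:16 AM UTC.
Marquesas is UTC−9:30, so local arrival = 10:16 AM − 9:30 = 12:46 AM on Oct 15.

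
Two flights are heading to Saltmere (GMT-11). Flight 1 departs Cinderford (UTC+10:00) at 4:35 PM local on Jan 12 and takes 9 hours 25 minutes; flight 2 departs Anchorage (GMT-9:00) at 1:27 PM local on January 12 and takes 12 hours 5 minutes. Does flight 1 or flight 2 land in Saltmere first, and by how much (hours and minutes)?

the first, by 18 hours 32 minutes

Flight 1 in UTC: 4:35 PM − 10:00 = 6:35 AM on Jan 12.
+9 hours and 25 minutes → arrive 4:00 PM UTC on Jan 12.
Flight 2 in UTC: 1:27 PM + 9:00 = 10:27 PM on Jan 12.
+12 hours and 5 minutes → arrive 10:32 AM UTC on Jan 13.
Flight 1 lands earlier by 18 hours 32 minutes.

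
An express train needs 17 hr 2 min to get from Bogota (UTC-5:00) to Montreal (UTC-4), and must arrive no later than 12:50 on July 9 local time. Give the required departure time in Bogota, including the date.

Target arrival in UTC: 12:50 + 4:00 = 16:50 on Jul 9.
Subtract 17 hours and 2 minutes → departure 23:48 UTC on Jul 8.
Bogota is UTC−5:00: 23:48 − 5:00 = 18:48 on Jul 8.

18:48 on Jul 8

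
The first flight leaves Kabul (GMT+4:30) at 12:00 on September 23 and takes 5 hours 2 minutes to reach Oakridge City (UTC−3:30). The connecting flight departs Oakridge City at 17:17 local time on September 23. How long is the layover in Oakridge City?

8 hours 15 minutes

Convert departure to UTC: 12:00 − 4:30 = 07:30 UTC on Sep 23.
Add 5 hours and 2 minutes flight time → 12:32 UTC.
Oakridge City is UTC−3:30, so local arrival = 12:32 − 3:30 = 09:02 on Sep 23.
Layover = 17:17 − 09:02 = 8 hours 15 minutes.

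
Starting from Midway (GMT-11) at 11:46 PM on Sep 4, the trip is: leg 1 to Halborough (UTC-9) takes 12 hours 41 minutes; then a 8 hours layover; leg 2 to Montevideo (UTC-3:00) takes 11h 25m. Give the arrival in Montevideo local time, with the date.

3:52 PM on Sep 6

Convert departure to UTC: 11:46 PM + 11:00 = 10:46 AM UTC on Sep 5.
Add 12 hours 41 minutes leg 1 → 11:27 PM UTC.
Add 8 hours layover in Halborough → 7:27 AM UTC (Sep 6).
Add 11 hours 25 minutes leg 2 → 6:52 PM UTC.
Montevideo is UTC−3:00, so local arrival = 6:52 PM − 3:00 = 3:52 PM on Sep 6.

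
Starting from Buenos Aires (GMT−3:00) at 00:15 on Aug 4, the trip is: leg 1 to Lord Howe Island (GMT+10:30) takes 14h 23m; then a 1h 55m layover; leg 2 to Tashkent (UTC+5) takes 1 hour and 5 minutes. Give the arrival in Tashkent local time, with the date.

Convert departure to UTC: 00:15 + 3:00 = 03:15 UTC on Aug 4.
Add 14 hours 23 minutes leg 1 → 17:38 UTC.
Add 1 hour 55 minutes layover in Lord Howe Island → 19:33 UTC.
Add 1 hour and 5 minutes leg 2 → 20:38 UTC.
Tashkent is UTC+5:00, so local arrival = 20:38 + 5:00 = 01:38 on Aug 5.

01:38 on August 5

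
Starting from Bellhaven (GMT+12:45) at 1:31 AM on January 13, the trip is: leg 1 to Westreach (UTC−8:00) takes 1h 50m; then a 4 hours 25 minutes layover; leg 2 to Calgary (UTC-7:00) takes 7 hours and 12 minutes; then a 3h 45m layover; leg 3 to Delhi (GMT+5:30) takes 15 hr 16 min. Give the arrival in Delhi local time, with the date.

Convert departure to UTC: 1:31 AM − 12:45 = 12:46 PM UTC on Jan 12.
Add 1 hour 50 minutes leg 1 → 2:36 PM UTC.
Add 4 hours and 25 minutes layover in Westreach → 7:01 PM UTC.
Add 7 hours 12 minutes leg 2 → 2:13 AM UTC (Jan 13).
Add 3 hours 45 minutes layover in Calgary → 5:58 AM UTC.
Add 15 hours and 16 minutes leg 3 → 9:14 PM UTC.
Delhi is UTC+5:30, so local arrival = 9:14 PM + 5:30 = 2:44 AM on Jan 14.

2:44 AM on January 14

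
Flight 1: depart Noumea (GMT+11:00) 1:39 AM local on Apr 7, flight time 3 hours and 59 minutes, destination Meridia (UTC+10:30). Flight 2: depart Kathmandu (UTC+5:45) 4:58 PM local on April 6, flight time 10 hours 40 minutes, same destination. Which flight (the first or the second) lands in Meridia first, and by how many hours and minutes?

Flight 1 in UTC: 1:39 AM − 11:00 = 2:39 PM on Apr 6.
+3 hours and 59 minutes → arrive 6:38 PM UTC on Apr 6.
Flight 2 in UTC: 4:58 PM − 5:45 = 11:13 AM on Apr 6.
+10 hours and 40 minutes → arrive 9:53 PM UTC on Apr 6.
Flight 1 lands earlier by 3 hours 15 minutes.

the first, by 3 hours 15 minutes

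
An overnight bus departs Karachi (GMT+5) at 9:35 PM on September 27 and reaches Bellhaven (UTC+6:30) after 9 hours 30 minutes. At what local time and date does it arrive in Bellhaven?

Bellhaven is 1:30 ahead of Karachi.
After 9 hours and 30 minutes it is 7:05 AM (Sep 28) in Karachi.
Shift by the zone difference: 7:05 AM + 1:30 = 8:35 AM on Sep 28 in Bellhaven.

8:35 AM on September 28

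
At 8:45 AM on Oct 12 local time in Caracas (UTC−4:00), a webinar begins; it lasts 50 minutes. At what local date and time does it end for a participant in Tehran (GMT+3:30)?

Convert start to UTC: 8:45 AM + 4:00 = 12:45 PM UTC on Oct 12.
Add 50 minutes duration → 1:35 PM UTC.
Tehran is UTC+3:30, so local end time = 1:35 PM + 3:30 = 5:05 PM on Oct 12.

5:05 PM on Oct 12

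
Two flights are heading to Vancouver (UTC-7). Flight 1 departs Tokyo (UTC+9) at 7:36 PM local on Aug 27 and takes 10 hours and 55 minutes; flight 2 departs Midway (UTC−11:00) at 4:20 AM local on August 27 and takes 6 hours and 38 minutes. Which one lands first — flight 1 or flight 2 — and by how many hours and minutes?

Flight 1 in UTC: 7:36 PM − 9:00 = 10:36 AM on Aug 27.
+10 hours 55 minutes → arrive 9:31 PM UTC on Aug 27.
Flight 2 in UTC: 4:20 AM + 11:00 = 3:20 PM on Aug 27.
+6 hours 38 minutes → arrive 9:58 PM UTC on Aug 27.
Flight 1 lands earlier by 27 minutes.

the first, by 27 minutes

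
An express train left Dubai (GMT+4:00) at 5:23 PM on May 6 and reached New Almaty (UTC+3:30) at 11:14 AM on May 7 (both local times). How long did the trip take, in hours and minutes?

18 hours 21 minutes

New Almaty is 0:30 behind Dubai.
Clock-face elapsed time (ignoring zones) is 17 hours 51 minutes.
Actual elapsed = 17 hours 51 minutes + 0:30 = 18 hours 21 minutes.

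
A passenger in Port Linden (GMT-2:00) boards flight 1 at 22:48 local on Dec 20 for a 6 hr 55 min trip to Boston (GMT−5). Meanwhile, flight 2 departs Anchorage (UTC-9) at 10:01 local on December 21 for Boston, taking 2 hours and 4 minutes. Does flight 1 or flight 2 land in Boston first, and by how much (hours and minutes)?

Flight 1 in UTC: 22:48 + 2:00 = 00:48 on Dec 21.
+6 hours 55 minutes → arrive 07:43 UTC on Dec 21.
Flight 2 in UTC: 10:01 + 9:00 = 19:01 on Dec 21.
+2 hours and 4 minutes → arrive 21:05 UTC on Dec 21.
Flight 1 lands earlier by 13 hours 22 minutes.

the first, by 13 hours 22 minutes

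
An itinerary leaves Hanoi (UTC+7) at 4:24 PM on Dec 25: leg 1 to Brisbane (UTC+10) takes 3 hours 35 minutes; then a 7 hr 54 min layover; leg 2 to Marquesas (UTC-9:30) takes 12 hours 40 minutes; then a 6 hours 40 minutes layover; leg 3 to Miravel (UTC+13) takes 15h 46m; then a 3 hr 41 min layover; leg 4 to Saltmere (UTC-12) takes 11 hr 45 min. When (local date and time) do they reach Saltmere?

Convert departure to UTC: 4:24 PM − 7:00 = 9:24 AM UTC on Dec 25.
Add 3 hours and 35 minutes leg 1 → 12:59 PM UTC.
Add 7 hours 54 minutes layover in Brisbane → 8:53 PM UTC.
Add 12 hours 40 minutes leg 2 → 9:33 AM UTC (Dec 26).
Add 6 hours and 40 minutes layover in Marquesas → 4:13 PM UTC.
Add 15 hours and 46 minutes leg 3 → 7:59 AM UTC (Dec 27).
Add 3 hours 41 minutes layover in Miravel → 11:40 AM UTC.
Add 11 hours and 45 minutes leg 4 → 11:25 PM UTC.
Saltmere is UTC−12:00, so local arrival = 11:25 PM − 12:00 = 11:25 AM on Dec 27.

11:25 AM on December 27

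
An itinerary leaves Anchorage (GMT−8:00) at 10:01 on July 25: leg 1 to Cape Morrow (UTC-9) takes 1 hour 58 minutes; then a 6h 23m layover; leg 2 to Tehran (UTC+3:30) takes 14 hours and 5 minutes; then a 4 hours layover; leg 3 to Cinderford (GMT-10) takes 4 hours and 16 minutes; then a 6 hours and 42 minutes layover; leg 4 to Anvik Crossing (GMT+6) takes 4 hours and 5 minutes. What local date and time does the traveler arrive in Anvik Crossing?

17:30 on Jul 27

Convert departure to UTC: 10:01 + 8:00 = 18:01 UTC on Jul 25.
Add 1 hour and 58 minutes leg 1 → 19:59 UTC.
Add 6 hours and 23 minutes layover in Cape Morrow → 02:22 UTC (Jul 26).
Add 14 hours 5 minutes leg 2 → 16:27 UTC.
Add 4 hours layover in Tehran → 20:27 UTC.
Add 4 hours 16 minutes leg 3 → 00:43 UTC (Jul 27).
Add 6 hours and 42 minutes layover in Cinderford → 07:25 UTC.
Add 4 hours 5 minutes leg 4 → 11:30 UTC.
Anvik Crossing is UTC+6:00, so local arrival = 11:30 + 6:00 = 17:30 on Jul 27.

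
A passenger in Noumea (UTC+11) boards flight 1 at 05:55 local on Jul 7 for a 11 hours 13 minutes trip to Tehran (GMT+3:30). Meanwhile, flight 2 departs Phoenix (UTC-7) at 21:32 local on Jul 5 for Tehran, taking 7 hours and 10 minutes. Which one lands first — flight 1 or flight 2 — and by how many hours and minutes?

the second, by 18 hours 26 minutes

Flight 1 in UTC: 05:55 − 11:00 = 18:55 on Jul 6.
+11 hours 13 minutes → arrive 06:08 UTC on Jul 7.
Flight 2 in UTC: 21:32 + 7:00 = 04:32 on Jul 6.
+7 hours 10 minutes → arrive 11:42 UTC on Jul 6.
Flight 2 lands earlier by 18 hours 26 minutes.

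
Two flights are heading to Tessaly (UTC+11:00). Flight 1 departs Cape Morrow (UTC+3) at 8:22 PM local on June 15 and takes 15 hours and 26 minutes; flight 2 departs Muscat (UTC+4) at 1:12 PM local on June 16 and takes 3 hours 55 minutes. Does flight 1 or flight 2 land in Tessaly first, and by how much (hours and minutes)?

the first, by 4 hours 19 minutes

Flight 1 in UTC: 8:22 PM − 3:00 = 5:22 PM on Jun 15.
+15 hours 26 minutes → arrive 8:48 AM UTC on Jun 16.
Flight 2 in UTC: 1:12 PM − 4:00 = 9:12 AM on Jun 16.
+3 hours and 55 minutes → arrive 1:07 PM UTC on Jun 16.
Flight 1 lands earlier by 4 hours 19 minutes.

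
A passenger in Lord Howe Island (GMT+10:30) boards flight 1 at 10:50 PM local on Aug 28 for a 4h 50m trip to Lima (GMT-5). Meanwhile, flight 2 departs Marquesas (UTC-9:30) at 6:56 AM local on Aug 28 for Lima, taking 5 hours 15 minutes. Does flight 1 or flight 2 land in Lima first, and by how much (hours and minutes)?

Flight 1 in UTC: 10:50 PM − 10:30 = 12:20 PM on Aug 28.
+4 hours and 50 minutes → arrive 5:10 PM UTC on Aug 28.
Flight 2 in UTC: 6:56 AM + 9:30 = 4:26 PM on Aug 28.
+5 hours 15 minutes → arrive 9:41 PM UTC on Aug 28.
Flight 1 lands earlier by 4 hours 31 minutes.

the first, by 4 hours 31 minutes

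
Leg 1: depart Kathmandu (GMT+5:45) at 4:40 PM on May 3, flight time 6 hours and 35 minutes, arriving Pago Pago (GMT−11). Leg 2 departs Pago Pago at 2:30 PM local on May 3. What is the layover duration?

Convert departure to UTC: 4:40 PM − 5:45 = 10:55 AM UTC on May 3.
Add 6 hours and 35 minutes flight time → 5:30 PM UTC.
Pago Pago is UTC−11:00, so local arrival = 5:30 PM − 11:00 = 6:30 AM on May 3.
Layover = 2:30 PM − 6:30 AM = 8 hours.

8 hours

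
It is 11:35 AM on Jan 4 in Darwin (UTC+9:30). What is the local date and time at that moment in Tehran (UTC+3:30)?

5:35 AM on January 4

In UTC: 11:35 AM − 9:30 = 2:05 AM on Jan 4.
Tehran is UTC+3:30: 2:05 AM + 3:30 = 5:35 AM on Jan 4.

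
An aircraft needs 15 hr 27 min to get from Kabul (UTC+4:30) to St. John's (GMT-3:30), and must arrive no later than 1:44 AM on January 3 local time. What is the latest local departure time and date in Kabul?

Target arrival in UTC: 1:44 AM + 3:30 = 5:14 AM on Jan 3.
Subtract 15 hours 27 minutes → departure 1:47 PM UTC on Jan 2.
Kabul is UTC+4:30: 1:47 PM + 4:30 = 6:17 PM on Jan 2.

6:17 PM on January 2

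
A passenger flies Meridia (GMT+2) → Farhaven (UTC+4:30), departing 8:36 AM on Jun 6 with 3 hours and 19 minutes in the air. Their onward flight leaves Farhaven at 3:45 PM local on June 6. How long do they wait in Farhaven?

Convert departure to UTC: 8:36 AM − 2:00 = 6:36 AM UTC on Jun 6.
Add 3 hours and 19 minutes flight time → 9:55 AM UTC.
Farhaven is UTC+4:30, so local arrival = 9:55 AM + 4:30 = 2:25 PM on Jun 6.
Layover = 3:45 PM − 2:25 PM = 1 hour 20 minutes.

1 hour 20 minutes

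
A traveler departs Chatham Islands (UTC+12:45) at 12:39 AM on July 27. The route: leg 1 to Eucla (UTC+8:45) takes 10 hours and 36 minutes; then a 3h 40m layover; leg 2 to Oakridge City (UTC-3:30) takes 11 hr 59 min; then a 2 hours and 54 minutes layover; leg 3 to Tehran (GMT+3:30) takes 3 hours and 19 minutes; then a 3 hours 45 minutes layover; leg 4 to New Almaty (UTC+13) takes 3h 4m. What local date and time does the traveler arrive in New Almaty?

4:11 PM on Jul 28

Convert departure to UTC: 12:39 AM − 12:45 = 11:54 AM UTC on Jul 26.
Add 10 hours 36 minutes leg 1 → 10:30 PM UTC.
Add 3 hours 40 minutes layover in Eucla → 2:10 AM UTC (Jul 27).
Add 11 hours 59 minutes leg 2 → 2:09 PM UTC.
Add 2 hours and 54 minutes layover in Oakridge City → 5:03 PM UTC.
Add 3 hours and 19 minutes leg 3 → 8:22 PM UTC.
Add 3 hours and 45 minutes layover in Tehran → 12:07 AM UTC (Jul 28).
Add 3 hours and 4 minutes leg 4 → 3:11 AM UTC.
New Almaty is UTC+13:00, so local arrival = 3:11 AM + 13:00 = 4:11 PM on Jul 28.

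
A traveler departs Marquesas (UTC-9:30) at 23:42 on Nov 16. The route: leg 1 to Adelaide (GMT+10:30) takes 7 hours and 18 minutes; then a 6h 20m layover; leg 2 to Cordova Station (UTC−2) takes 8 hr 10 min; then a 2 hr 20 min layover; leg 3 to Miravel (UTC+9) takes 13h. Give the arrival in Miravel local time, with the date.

07:20 on November 19

Convert departure to UTC: 23:42 + 9:30 = 09:12 UTC on Nov 17.
Add 7 hours 18 minutes leg 1 → 16:30 UTC.
Add 6 hours 20 minutes layover in Adelaide → 22:50 UTC.
Add 8 hours 10 minutes leg 2 → 07:00 UTC (Nov 18).
Add 2 hours 20 minutes layover in Cordova Station → 09:20 UTC.
Add 13 hours leg 3 → 22:20 UTC.
Miravel is UTC+9:00, so local arrival = 22:20 + 9:00 = 07:20 on Nov 19.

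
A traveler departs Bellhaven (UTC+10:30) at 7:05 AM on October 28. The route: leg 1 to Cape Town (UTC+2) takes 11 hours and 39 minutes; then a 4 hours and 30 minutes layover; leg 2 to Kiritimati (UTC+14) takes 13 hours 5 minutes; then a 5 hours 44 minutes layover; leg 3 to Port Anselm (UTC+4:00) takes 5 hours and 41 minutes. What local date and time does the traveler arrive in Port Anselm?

5:14 PM on October 29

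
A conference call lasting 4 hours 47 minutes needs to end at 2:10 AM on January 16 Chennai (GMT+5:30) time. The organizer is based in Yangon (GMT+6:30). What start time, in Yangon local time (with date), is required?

10:23 PM on January 15

Target end time in UTC: 2:10 AM − 5:30 = 8:40 PM on Jan 15.
Subtract 4 hours 47 minutes → start 3:53 PM UTC on Jan 15.
Yangon is UTC+6:30: 3:53 PM + 6:30 = 10:23 PM on Jan 15.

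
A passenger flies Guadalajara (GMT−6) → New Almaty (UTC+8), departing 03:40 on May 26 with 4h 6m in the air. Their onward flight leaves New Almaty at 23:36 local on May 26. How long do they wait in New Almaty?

1 hour 50 minutes

Convert departure to UTC: 03:40 + 6:00 = 09:40 UTC on May 26.
Add 4 hours and 6 minutes flight time → 13:46 UTC.
New Almaty is UTC+8:00, so local arrival = 13:46 + 8:00 = 21:46 on May 26.
Layover = 23:36 − 21:46 = 1 hour 50 minutes.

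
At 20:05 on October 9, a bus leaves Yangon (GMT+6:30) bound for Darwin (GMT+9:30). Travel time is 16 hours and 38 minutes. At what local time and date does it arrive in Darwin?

Convert departure to UTC: 20:05 − 6:30 = 13:35 UTC on Oct 9.
Add 16 hours and 38 minutes travel time → 06:13 UTC (Oct 10).
Darwin is UTC+9:30, so local arrival = 06:13 + 9:30 = 15:43 on Oct 10.

15:43 on October 10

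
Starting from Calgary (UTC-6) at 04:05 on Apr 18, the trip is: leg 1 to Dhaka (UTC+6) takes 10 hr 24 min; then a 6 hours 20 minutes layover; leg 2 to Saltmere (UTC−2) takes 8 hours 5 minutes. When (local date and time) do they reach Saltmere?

08:54 on April 19

Convert departure to UTC: 04:05 + 6:00 = 10:05 UTC on Apr 18.
Add 10 hours and 24 minutes leg 1 → 20:29 UTC.
Add 6 hours and 20 minutes layover in Dhaka → 02:49 UTC (Apr 19).
Add 8 hours and 5 minutes leg 2 → 10:54 UTC.
Saltmere is UTC−2:00, so local arrival = 10:54 − 2:00 = 08:54 on Apr 19.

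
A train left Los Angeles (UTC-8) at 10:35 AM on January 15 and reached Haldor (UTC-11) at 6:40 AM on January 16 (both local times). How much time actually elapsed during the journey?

23 hours 5 minutes

Departure in UTC: 10:35 AM + 8:00 = 6:35 PM on Jan 15.
Arrival in UTC: 6:40 AM + 11:00 = 5:40 PM on Jan 16.
Elapsed = 5:40 PM − 6:35 PM (+1 day) = 23 hours 5 minutes.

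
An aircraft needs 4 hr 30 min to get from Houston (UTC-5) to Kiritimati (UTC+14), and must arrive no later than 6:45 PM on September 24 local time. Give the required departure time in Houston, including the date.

7:15 PM on September 23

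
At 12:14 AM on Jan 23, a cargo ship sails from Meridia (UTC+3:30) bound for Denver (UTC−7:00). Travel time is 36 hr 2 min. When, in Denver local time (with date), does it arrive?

1:46 AM on January 24

Convert departure to UTC: 12:14 AM − 3:30 = 8:44 PM UTC on Jan 22.
Add 36 hours and 2 minutes travel time → 8:46 AM UTC (Jan 24).
Denver is UTC−7:00, so local arrival = 8:46 AM − 7:00 = 1:46 AM on Jan 24.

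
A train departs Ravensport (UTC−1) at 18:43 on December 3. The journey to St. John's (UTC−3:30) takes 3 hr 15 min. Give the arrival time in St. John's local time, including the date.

19:28 on December 3

Convert departure to UTC: 18:43 + 1:00 = 19:43 UTC on Dec 3.
Add 3 hours and 15 minutes travel time → 22:58 UTC.
St. John's is UTC−3:30, so local arrival = 22:58 − 3:30 = 19:28 on Dec 3.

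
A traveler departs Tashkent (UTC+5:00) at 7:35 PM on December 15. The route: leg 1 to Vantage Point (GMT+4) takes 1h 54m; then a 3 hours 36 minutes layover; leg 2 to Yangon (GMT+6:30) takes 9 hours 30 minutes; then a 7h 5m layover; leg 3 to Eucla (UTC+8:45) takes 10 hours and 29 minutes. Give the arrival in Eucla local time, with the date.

7:54 AM on December 17

Convert departure to UTC: 7:35 PM − 5:00 = 2:35 PM UTC on Dec 15.
Add 1 hour 54 minutes leg 1 → 4:29 PM UTC.
Add 3 hours and 36 minutes layover in Vantage Point → 8:05 PM UTC.
Add 9 hours 30 minutes leg 2 → 5:35 AM UTC (Dec 16).
Add 7 hours and 5 minutes layover in Yangon → 12:40 PM UTC.
Add 10 hours 29 minutes leg 3 → 11:09 PM UTC.
Eucla is UTC+8:45, so local arrival = 11:09 PM + 8:45 = 7:54 AM on Dec 17.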